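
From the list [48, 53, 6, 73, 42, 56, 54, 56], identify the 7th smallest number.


Sort ascending: [6, 42, 48, 53, 54, 56, 56, 73]
The 7th element (1-indexed) is at index 6.
Value = 56
Final answer: 56


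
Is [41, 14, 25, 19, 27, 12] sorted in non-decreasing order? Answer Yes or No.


Check consecutive pairs:
  41 <= 14? False
  14 <= 25? True
  25 <= 19? False
  19 <= 27? True
  27 <= 12? False
3 consecutive pair(s) are out of order, so the list is not sorted.
Final answer: No


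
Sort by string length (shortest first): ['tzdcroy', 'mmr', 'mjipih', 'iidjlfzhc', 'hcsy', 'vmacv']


Compute lengths:
  'tzdcroy' has length 7
  'mmr' has length 3
  'mjipih' has length 6
  'iidjlfzhc' has length 9
  'hcsy' has length 4
  'vmacv' has length 5
Lengths in increasing order: 3 < 4 < 5 < 6 < 7 < 9
Listing the words in that order gives the answer.
Final answer: ['mmr', 'hcsy', 'vmacv', 'mjipih', 'tzdcroy', 'iidjlfzhc']


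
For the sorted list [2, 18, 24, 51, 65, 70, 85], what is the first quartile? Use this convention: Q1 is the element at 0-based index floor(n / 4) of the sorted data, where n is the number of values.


The list has n = 7 elements.
Q1 index = floor(7 / 4) = floor(1.75) = 1
Counting from index 0 in the sorted data, the element at index 1 is 18.
Final answer: 18


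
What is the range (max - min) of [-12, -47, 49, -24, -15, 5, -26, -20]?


Maximum value: 49
Minimum value: -47
Range = 49 - (-47) = 96
Final answer: 96


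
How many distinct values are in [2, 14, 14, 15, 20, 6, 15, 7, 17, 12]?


List all unique values:
Distinct values: [2, 6, 7, 12, 14, 15, 17, 20]
Count = 8
Final answer: 8


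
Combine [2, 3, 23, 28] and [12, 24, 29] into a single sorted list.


List A: [2, 3, 23, 28]
List B: [12, 24, 29]
Repeatedly compare the front elements and take the smaller:
  2 vs 12 -> take 2
  3 vs 12 -> take 3
  23 vs 12 -> take 12
  23 vs 24 -> take 23
  28 vs 24 -> take 24
  28 vs 29 -> take 28
  A is exhausted; append the rest of B: [29]
Final answer: [2, 3, 12, 23, 24, 28, 29]


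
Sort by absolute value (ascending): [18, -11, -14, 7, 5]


Compute absolute values:
  |18| = 18
  |-11| = 11
  |-14| = 14
  |7| = 7
  |5| = 5
Absolute values in increasing order: 5 < 7 < 11 < 14 < 18
Listing the original numbers in that order gives the answer.
Final answer: [5, 7, -11, -14, 18]


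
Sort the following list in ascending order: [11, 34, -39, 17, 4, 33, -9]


Original list: [11, 34, -39, 17, 4, 33, -9]
Repeatedly take the smallest remaining element:
  Remaining [11, 34, -39, 17, 4, 33, -9] -> smallest is -39
  Remaining [11, 34, 17, 4, 33, -9] -> smallest is -9
  Remaining [11, 34, 17, 4, 33] -> smallest is 4
  Remaining [11, 34, 17, 33] -> smallest is 11
  Remaining [34, 17, 33] -> smallest is 17
  Remaining [34, 33] -> smallest is 33
  Remaining [34] -> smallest is 34
Collecting the picks in order gives the sorted list.
Final answer: [-39, -9, 4, 11, 17, 33, 34]


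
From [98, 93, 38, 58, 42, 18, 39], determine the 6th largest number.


Sort descending: [98, 93, 58, 42, 39, 38, 18]
The 6th element (1-indexed) is at index 5.
Value = 38
Final answer: 38


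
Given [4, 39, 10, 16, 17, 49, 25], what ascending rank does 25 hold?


Sort ascending: [4, 10, 16, 17, 25, 39, 49]
Find 25 in the sorted list.
25 is at position 5 (1-indexed).
Final answer: 5


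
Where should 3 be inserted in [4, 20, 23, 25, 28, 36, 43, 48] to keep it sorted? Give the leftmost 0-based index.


List is sorted: [4, 20, 23, 25, 28, 36, 43, 48]
We need the leftmost position where 3 can be inserted, i.e. the first index whose element is >= 3 (or the end of the list if none is).
Binary search with low=0, high=8 (0-based indices):
  low=0, high=8, mid=4: a[4]=28 >= 3, so high = 4
  low=0, high=4, mid=2: a[2]=23 >= 3, so high = 2
  low=0, high=2, mid=1: a[1]=20 >= 3, so high = 1
  low=0, high=1, mid=0: a[0]=4 >= 3, so high = 0
Now low = high = 0, so the insertion index is 0.
Final answer: 0


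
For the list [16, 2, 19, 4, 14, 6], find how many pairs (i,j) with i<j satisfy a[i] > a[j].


For each element, count the later elements that are smaller than it:
  16 (index 0): smaller elements after it = [2, 4, 14, 6] -> 4
  2 (index 1): smaller elements after it = [] -> 0
  19 (index 2): smaller elements after it = [4, 14, 6] -> 3
  4 (index 3): smaller elements after it = [] -> 0
  14 (index 4): smaller elements after it = [6] -> 1
Total inversions = 4 + 0 + 3 + 0 + 1 = 8
Final answer: 8


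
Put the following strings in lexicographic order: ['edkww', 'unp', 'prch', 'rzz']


Compare strings character by character (the first differing letter decides):
  'edkww' < 'prch' since 'e' < 'p' at position 1
  'prch' < 'rzz' since 'p' < 'r' at position 1
  'rzz' < 'unp' since 'r' < 'u' at position 1
Chaining these comparisons gives the alphabetical order.
Final answer: ['edkww', 'prch', 'rzz', 'unp']


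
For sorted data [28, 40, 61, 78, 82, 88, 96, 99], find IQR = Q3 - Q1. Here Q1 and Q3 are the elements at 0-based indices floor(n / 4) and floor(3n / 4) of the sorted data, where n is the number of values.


The data has n = 8 elements.
Q1 index = floor(8 / 4) = floor(2) = 2; Q3 index = floor(3 * 8 / 4) = floor(6) = 6
Q1 = element at index 2 = 61
Q3 = element at index 6 = 96
IQR = 96 - 61 = 35
Final answer: 35


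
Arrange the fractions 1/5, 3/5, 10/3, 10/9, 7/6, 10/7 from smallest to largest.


Convert to decimal for comparison:
  1/5 = 0.2
  3/5 = 0.6
  10/3 = 3.3333
  10/9 = 1.1111
  7/6 = 1.1667
  10/7 = 1.4286
Decimals in increasing order: 0.2 < 0.6 < 1.1111 < 1.1667 < 1.4286 < 3.3333
Writing each back as its fraction gives the sorted order.
Final answer: 1/5, 3/5, 10/9, 7/6, 10/7, 10/3


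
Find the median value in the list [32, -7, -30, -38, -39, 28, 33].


First, sort the list: [-39, -38, -30, -7, 28, 32, 33]
The list has 7 elements (odd count).
The middle index is 3 (0-based), and the element there is -7.
Final answer: -7


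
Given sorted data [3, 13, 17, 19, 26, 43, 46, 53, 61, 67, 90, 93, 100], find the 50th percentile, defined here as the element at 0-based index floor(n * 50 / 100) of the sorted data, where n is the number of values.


The dataset has n = 13 elements.
Index = floor(13 * 50 / 100) = floor(650 / 100) = floor(6.5) = 6
Counting from index 0 in the sorted data, the element at index 6 is 46.
Final answer: 46


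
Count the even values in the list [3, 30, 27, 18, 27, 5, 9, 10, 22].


Check each element:
  3 is odd
  30 is even
  27 is odd
  18 is even
  27 is odd
  5 is odd
  9 is odd
  10 is even
  22 is even
Evens: [30, 18, 10, 22]
Count of evens = 4
Final answer: 4


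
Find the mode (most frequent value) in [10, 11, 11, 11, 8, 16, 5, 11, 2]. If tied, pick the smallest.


Count the frequency of each value:
  2 appears 1 time(s)
  5 appears 1 time(s)
  8 appears 1 time(s)
  10 appears 1 time(s)
  11 appears 4 time(s)
  16 appears 1 time(s)
Maximum frequency is 4.
Only 11 reaches that frequency, so it is the mode.
Final answer: 11


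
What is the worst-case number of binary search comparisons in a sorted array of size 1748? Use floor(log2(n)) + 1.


Binary search halves the search space each step.
Maximum comparisons = floor(log2(1748)) + 1
log2(1748) = 10.7715
floor(log2(1748)) = 10, so 10 + 1 = 11
Final answer: 11


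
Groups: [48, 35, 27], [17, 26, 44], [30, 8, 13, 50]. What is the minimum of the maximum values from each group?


Find max of each group:
  Group 1: [48, 35, 27] -> max = 48
  Group 2: [17, 26, 44] -> max = 44
  Group 3: [30, 8, 13, 50] -> max = 50
Maxes: [48, 44, 50]
Minimum of maxes = 44
Final answer: 44


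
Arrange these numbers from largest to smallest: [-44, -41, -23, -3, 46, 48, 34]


Original list: [-44, -41, -23, -3, 46, 48, 34]
Repeatedly take the largest remaining element:
  Remaining [-44, -41, -23, -3, 46, 48, 34] -> largest is 48
  Remaining [-44, -41, -23, -3, 46, 34] -> largest is 46
  Remaining [-44, -41, -23, -3, 34] -> largest is 34
  Remaining [-44, -41, -23, -3] -> largest is -3
  Remaining [-44, -41, -23] -> largest is -23
  Remaining [-44, -41] -> largest is -41
  Remaining [-44] -> largest is -44
Collecting the picks in order gives the descending list.
Final answer: [48, 46, 34, -3, -23, -41, -44]


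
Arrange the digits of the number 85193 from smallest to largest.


The number 85193 has digits: 8, 5, 1, 9, 3
Sorted: 1, 3, 5, 8, 9
Joining the sorted digits gives the result.
Final answer: 13589


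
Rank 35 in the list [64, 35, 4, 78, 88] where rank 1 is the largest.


Sort descending: [88, 78, 64, 35, 4]
Find 35 in the sorted list.
35 is at position 4.
Final answer: 4


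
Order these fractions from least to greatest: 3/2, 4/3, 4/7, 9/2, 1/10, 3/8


Convert to decimal for comparison:
  3/2 = 1.5
  4/3 = 1.3333
  4/7 = 0.5714
  9/2 = 4.5
  1/10 = 0.1
  3/8 = 0.375
Decimals in increasing order: 0.1 < 0.375 < 0.5714 < 1.3333 < 1.5 < 4.5
Writing each back as its fraction gives the sorted order.
Final answer: 1/10, 3/8, 4/7, 4/3, 3/2, 9/2


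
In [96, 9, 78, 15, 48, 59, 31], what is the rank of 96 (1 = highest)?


Sort descending: [96, 78, 59, 48, 31, 15, 9]
Find 96 in the sorted list.
96 is at position 1.
Final answer: 1


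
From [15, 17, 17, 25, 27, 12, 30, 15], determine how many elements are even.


Check each element:
  15 is odd
  17 is odd
  17 is odd
  25 is odd
  27 is odd
  12 is even
  30 is even
  15 is odd
Evens: [12, 30]
Count of evens = 2
Final answer: 2


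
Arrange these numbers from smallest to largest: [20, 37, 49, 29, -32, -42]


Original list: [20, 37, 49, 29, -32, -42]
Repeatedly take the smallest remaining element:
  Remaining [20, 37, 49, 29, -32, -42] -> smallest is -42
  Remaining [20, 37, 49, 29, -32] -> smallest is -32
  Remaining [20, 37, 49, 29] -> smallest is 20
  Remaining [37, 49, 29] -> smallest is 29
  Remaining [37, 49] -> smallest is 37
  Remaining [49] -> smallest is 49
Collecting the picks in order gives the sorted list.
Final answer: [-42, -32, 20, 29, 37, 49]


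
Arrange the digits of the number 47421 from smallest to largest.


The number 47421 has digits: 4, 7, 4, 2, 1
Sorted: 1, 2, 4, 4, 7
Joining the sorted digits gives the result.
Final answer: 12447


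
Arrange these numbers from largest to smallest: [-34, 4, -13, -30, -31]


Original list: [-34, 4, -13, -30, -31]
Repeatedly take the largest remaining element:
  Remaining [-34, 4, -13, -30, -31] -> largest is 4
  Remaining [-34, -13, -30, -31] -> largest is -13
  Remaining [-34, -30, -31] -> largest is -30
  Remaining [-34, -31] -> largest is -31
  Remaining [-34] -> largest is -34
Collecting the picks in order gives the descending list.
Final answer: [4, -13, -30, -31, -34]


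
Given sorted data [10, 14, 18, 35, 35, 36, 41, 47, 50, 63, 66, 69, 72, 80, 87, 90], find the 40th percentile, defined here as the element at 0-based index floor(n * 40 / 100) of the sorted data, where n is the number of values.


The dataset has n = 16 elements.
Index = floor(16 * 40 / 100) = floor(640 / 100) = floor(6.4) = 6
Counting from index 0 in the sorted data, the element at index 6 is 41.
Final answer: 41


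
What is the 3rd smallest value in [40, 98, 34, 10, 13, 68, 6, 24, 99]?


Sort ascending: [6, 10, 13, 24, 34, 40, 68, 98, 99]
The 3rd element (1-indexed) is at index 2.
Value = 13
Final answer: 13


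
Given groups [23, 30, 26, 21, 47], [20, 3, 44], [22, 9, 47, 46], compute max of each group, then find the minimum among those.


Find max of each group:
  Group 1: [23, 30, 26, 21, 47] -> max = 47
  Group 2: [20, 3, 44] -> max = 44
  Group 3: [22, 9, 47, 46] -> max = 47
Maxes: [47, 44, 47]
Minimum of maxes = 44
Final answer: 44


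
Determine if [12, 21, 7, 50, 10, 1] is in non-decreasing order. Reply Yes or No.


Check consecutive pairs:
  12 <= 21? True
  21 <= 7? False
  7 <= 50? True
  50 <= 10? False
  10 <= 1? False
3 consecutive pair(s) are out of order, so the list is not sorted.
Final answer: No


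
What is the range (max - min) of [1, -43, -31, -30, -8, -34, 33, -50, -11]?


Maximum value: 33
Minimum value: -50
Range = 33 - (-50) = 83
Final answer: 83


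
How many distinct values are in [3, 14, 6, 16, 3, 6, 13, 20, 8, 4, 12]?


List all unique values:
Distinct values: [3, 4, 6, 8, 12, 13, 14, 16, 20]
Count = 9
Final answer: 9


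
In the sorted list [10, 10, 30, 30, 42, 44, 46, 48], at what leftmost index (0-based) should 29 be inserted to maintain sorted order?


List is sorted: [10, 10, 30, 30, 42, 44, 46, 48]
We need the leftmost position where 29 can be inserted, i.e. the first index whose element is >= 29 (or the end of the list if none is).
Binary search with low=0, high=8 (0-based indices):
  low=0, high=8, mid=4: a[4]=42 >= 29, so high = 4
  low=0, high=4, mid=2: a[2]=30 >= 29, so high = 2
  low=0, high=2, mid=1: a[1]=10 < 29, so low = 2
Now low = high = 2, so the insertion index is 2.
Final answer: 2


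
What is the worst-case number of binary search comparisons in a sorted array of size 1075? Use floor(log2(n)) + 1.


Binary search halves the search space each step.
Maximum comparisons = floor(log2(1075)) + 1
log2(1075) = 10.0701
floor(log2(1075)) = 10, so 10 + 1 = 11
Final answer: 11


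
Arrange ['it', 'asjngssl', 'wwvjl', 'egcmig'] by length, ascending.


Compute lengths:
  'it' has length 2
  'asjngssl' has length 8
  'wwvjl' has length 5
  'egcmig' has length 6
Lengths in increasing order: 2 < 5 < 6 < 8
Listing the words in that order gives the answer.
Final answer: ['it', 'wwvjl', 'egcmig', 'asjngssl']


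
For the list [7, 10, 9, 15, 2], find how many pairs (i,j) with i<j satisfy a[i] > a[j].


For each element, count the later elements that are smaller than it:
  7 (index 0): smaller elements after it = [2] -> 1
  10 (index 1): smaller elements after it = [9, 2] -> 2
  9 (index 2): smaller elements after it = [2] -> 1
  15 (index 3): smaller elements after it = [2] -> 1
Total inversions = 1 + 2 + 1 + 1 = 5
Final answer: 5


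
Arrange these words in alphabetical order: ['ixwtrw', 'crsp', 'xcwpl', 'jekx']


Compare strings character by character (the first differing letter decides):
  'crsp' < 'ixwtrw' since 'c' < 'i' at position 1
  'ixwtrw' < 'jekx' since 'i' < 'j' at position 1
  'jekx' < 'xcwpl' since 'j' < 'x' at position 1
Chaining these comparisons gives the alphabetical order.
Final answer: ['crsp', 'ixwtrw', 'jekx', 'xcwpl']


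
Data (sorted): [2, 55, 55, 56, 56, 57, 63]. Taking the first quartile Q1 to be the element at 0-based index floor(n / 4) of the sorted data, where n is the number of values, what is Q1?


The list has n = 7 elements.
Q1 index = floor(7 / 4) = floor(1.75) = 1
Counting from index 0 in the sorted data, the element at index 1 is 55.
Final answer: 55


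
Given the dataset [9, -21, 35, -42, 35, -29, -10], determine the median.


First, sort the list: [-42, -29, -21, -10, 9, 35, 35]
The list has 7 elements (odd count).
The middle index is 3 (0-based), and the element there is -10.
Final answer: -10


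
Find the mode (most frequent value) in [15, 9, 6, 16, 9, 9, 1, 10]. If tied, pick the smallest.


Count the frequency of each value:
  1 appears 1 time(s)
  6 appears 1 time(s)
  9 appears 3 time(s)
  10 appears 1 time(s)
  15 appears 1 time(s)
  16 appears 1 time(s)
Maximum frequency is 3.
Only 9 reaches that frequency, so it is the mode.
Final answer: 9


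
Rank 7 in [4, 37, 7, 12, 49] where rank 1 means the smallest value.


Sort ascending: [4, 7, 12, 37, 49]
Find 7 in the sorted list.
7 is at position 2 (1-indexed).
Final answer: 2


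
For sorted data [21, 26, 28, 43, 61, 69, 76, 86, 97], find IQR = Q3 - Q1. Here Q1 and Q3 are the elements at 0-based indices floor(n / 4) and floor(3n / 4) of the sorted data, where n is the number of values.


The data has n = 9 elements.
Q1 index = floor(9 / 4) = floor(2.25) = 2; Q3 index = floor(3 * 9 / 4) = floor(6.75) = 6
Q1 = element at index 2 = 28
Q3 = element at index 6 = 76
IQR = 76 - 28 = 48
Final answer: 48


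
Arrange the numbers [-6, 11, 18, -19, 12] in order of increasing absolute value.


Compute absolute values:
  |-6| = 6
  |11| = 11
  |18| = 18
  |-19| = 19
  |12| = 12
Absolute values in increasing order: 6 < 11 < 12 < 18 < 19
Listing the original numbers in that order gives the answer.
Final answer: [-6, 11, 12, 18, -19]


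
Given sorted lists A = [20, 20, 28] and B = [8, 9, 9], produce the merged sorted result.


List A: [20, 20, 28]
List B: [8, 9, 9]
Repeatedly compare the front elements and take the smaller:
  20 vs 8 -> take 8
  20 vs 9 -> take 9
  20 vs 9 -> take 9
  B is exhausted; append the rest of A: [20, 20, 28]
Final answer: [8, 9, 9, 20, 20, 28]


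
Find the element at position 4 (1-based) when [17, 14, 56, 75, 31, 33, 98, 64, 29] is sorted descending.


Sort descending: [98, 75, 64, 56, 33, 31, 29, 17, 14]
The 4th element (1-indexed) is at index 3.
Value = 56
Final answer: 56


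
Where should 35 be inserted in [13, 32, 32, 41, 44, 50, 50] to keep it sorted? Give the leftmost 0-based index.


List is sorted: [13, 32, 32, 41, 44, 50, 50]
We need the leftmost position where 35 can be inserted, i.e. the first index whose element is >= 35 (or the end of the list if none is).
Binary search with low=0, high=7 (0-based indices):
  low=0, high=7, mid=3: a[3]=41 >= 35, so high = 3
  low=0, high=3, mid=1: a[1]=32 < 35, so low = 2
  low=2, high=3, mid=2: a[2]=32 < 35, so low = 3
Now low = high = 3, so the insertion index is 3.
Final answer: 3


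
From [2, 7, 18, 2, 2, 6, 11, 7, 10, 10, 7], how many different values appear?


List all unique values:
Distinct values: [2, 6, 7, 10, 11, 18]
Count = 6
Final answer: 6


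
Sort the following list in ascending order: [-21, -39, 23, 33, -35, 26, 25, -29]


Original list: [-21, -39, 23, 33, -35, 26, 25, -29]
Repeatedly take the smallest remaining element:
  Remaining [-21, -39, 23, 33, -35, 26, 25, -29] -> smallest is -39
  Remaining [-21, 23, 33, -35, 26, 25, -29] -> smallest is -35
  Remaining [-21, 23, 33, 26, 25, -29] -> smallest is -29
  Remaining [-21, 23, 33, 26, 25] -> smallest is -21
  Remaining [23, 33, 26, 25] -> smallest is 23
  Remaining [33, 26, 25] -> smallest is 25
  Remaining [33, 26] -> smallest is 26
  Remaining [33] -> smallest is 33
Collecting the picks in order gives the sorted list.
Final answer: [-39, -35, -29, -21, 23, 25, 26, 33]


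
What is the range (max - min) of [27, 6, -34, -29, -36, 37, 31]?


Maximum value: 37
Minimum value: -36
Range = 37 - (-36) = 73
Final answer: 73


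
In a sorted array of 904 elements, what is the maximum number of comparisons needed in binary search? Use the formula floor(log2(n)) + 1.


Binary search halves the search space each step.
Maximum comparisons = floor(log2(904)) + 1
log2(904) = 9.8202
floor(log2(904)) = 9, so 9 + 1 = 10
Final answer: 10


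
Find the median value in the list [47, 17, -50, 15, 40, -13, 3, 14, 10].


First, sort the list: [-50, -13, 3, 10, 14, 15, 17, 40, 47]
The list has 9 elements (odd count).
The middle index is 4 (0-based), and the element there is 14.
Final answer: 14


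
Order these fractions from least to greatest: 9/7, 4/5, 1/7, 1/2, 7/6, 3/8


Convert to decimal for comparison:
  9/7 = 1.2857
  4/5 = 0.8
  1/7 = 0.1429
  1/2 = 0.5
  7/6 = 1.1667
  3/8 = 0.375
Decimals in increasing order: 0.1429 < 0.375 < 0.5 < 0.8 < 1.1667 < 1.2857
Writing each back as its fraction gives the sorted order.
Final answer: 1/7, 3/8, 1/2, 4/5, 7/6, 9/7


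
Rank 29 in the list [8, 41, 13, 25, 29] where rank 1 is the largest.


Sort descending: [41, 29, 25, 13, 8]
Find 29 in the sorted list.
29 is at position 2.
Final answer: 2


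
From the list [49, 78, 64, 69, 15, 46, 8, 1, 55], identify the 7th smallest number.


Sort ascending: [1, 8, 15, 46, 49, 55, 64, 69, 78]
The 7th element (1-indexed) is at index 6.
Value = 64
Final answer: 64


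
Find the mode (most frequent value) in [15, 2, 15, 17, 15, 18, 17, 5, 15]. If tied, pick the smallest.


Count the frequency of each value:
  2 appears 1 time(s)
  5 appears 1 time(s)
  15 appears 4 time(s)
  17 appears 2 time(s)
  18 appears 1 time(s)
Maximum frequency is 4.
Only 15 reaches that frequency, so it is the mode.
Final answer: 15


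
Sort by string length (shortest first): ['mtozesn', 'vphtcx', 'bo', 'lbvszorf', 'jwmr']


Compute lengths:
  'mtozesn' has length 7
  'vphtcx' has length 6
  'bo' has length 2
  'lbvszorf' has length 8
  'jwmr' has length 4
Lengths in increasing order: 2 < 4 < 6 < 7 < 8
Listing the words in that order gives the answer.
Final answer: ['bo', 'jwmr', 'vphtcx', 'mtozesn', 'lbvszorf']


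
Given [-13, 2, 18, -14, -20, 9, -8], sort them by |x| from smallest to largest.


Compute absolute values:
  |-13| = 13
  |2| = 2
  |18| = 18
  |-14| = 14
  |-20| = 20
  |9| = 9
  |-8| = 8
Absolute values in increasing order: 2 < 8 < 9 < 13 < 14 < 18 < 20
Listing the original numbers in that order gives the answer.
Final answer: [2, -8, 9, -13, -14, 18, -20]


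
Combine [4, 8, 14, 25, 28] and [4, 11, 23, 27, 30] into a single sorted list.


List A: [4, 8, 14, 25, 28]
List B: [4, 11, 23, 27, 30]
Repeatedly compare the front elements and take the smaller:
  4 vs 4 -> take 4
  8 vs 4 -> take 4
  8 vs 11 -> take 8
  14 vs 11 -> take 11
  14 vs 23 -> take 14
  25 vs 23 -> take 23
  25 vs 27 -> take 25
  28 vs 27 -> take 27
  28 vs 30 -> take 28
  A is exhausted; append the rest of B: [30]
Final answer: [4, 4, 8, 11, 14, 23, 25, 27, 28, 30]


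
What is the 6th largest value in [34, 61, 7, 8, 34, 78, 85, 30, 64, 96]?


Sort descending: [96, 85, 78, 64, 61, 34, 34, 30, 8, 7]
The 6th element (1-indexed) is at index 5.
Value = 34
Final answer: 34


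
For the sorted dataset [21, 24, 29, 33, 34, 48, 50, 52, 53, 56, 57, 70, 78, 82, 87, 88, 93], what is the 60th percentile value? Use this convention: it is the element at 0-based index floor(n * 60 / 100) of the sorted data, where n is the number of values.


The dataset has n = 17 elements.
Index = floor(17 * 60 / 100) = floor(1020 / 100) = floor(10.2) = 10
Counting from index 0 in the sorted data, the element at index 10 is 57.
Final answer: 57


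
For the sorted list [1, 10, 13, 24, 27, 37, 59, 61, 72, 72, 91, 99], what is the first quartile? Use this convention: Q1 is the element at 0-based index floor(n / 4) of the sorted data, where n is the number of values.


The list has n = 12 elements.
Q1 index = floor(12 / 4) = floor(3) = 3
Counting from index 0 in the sorted data, the element at index 3 is 24.
Final answer: 24


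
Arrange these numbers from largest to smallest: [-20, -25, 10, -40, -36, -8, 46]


Original list: [-20, -25, 10, -40, -36, -8, 46]
Repeatedly take the largest remaining element:
  Remaining [-20, -25, 10, -40, -36, -8, 46] -> largest is 46
  Remaining [-20, -25, 10, -40, -36, -8] -> largest is 10
  Remaining [-20, -25, -40, -36, -8] -> largest is -8
  Remaining [-20, -25, -40, -36] -> largest is -20
  Remaining [-25, -40, -36] -> largest is -25
  Remaining [-40, -36] -> largest is -36
  Remaining [-40] -> largest is -40
Collecting the picks in order gives the descending list.
Final answer: [46, 10, -8, -20, -25, -36, -40]


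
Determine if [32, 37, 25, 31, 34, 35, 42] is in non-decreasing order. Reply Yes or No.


Check consecutive pairs:
  32 <= 37? True
  37 <= 25? False
  25 <= 31? True
  31 <= 34? True
  34 <= 35? True
  35 <= 42? True
1 consecutive pair(s) are out of order, so the list is not sorted.
Final answer: No


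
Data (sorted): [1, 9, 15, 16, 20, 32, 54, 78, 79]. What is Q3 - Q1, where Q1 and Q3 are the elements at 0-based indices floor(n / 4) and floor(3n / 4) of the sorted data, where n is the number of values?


The data has n = 9 elements.
Q1 index = floor(9 / 4) = floor(2.25) = 2; Q3 index = floor(3 * 9 / 4) = floor(6.75) = 6
Q1 = element at index 2 = 15
Q3 = element at index 6 = 54
IQR = 54 - 15 = 39
Final answer: 39


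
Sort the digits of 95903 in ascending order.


The number 95903 has digits: 9, 5, 9, 0, 3
Sorted: 0, 3, 5, 9, 9
Joining the sorted digits gives the result.
Final answer: 03599


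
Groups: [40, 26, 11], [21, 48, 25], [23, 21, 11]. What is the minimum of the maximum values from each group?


Find max of each group:
  Group 1: [40, 26, 11] -> max = 40
  Group 2: [21, 48, 25] -> max = 48
  Group 3: [23, 21, 11] -> max = 23
Maxes: [40, 48, 23]
Minimum of maxes = 23
Final answer: 23


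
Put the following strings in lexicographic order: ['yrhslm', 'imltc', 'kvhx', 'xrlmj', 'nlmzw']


Compare strings character by character (the first differing letter decides):
  'imltc' < 'kvhx' since 'i' < 'k' at position 1
  'kvhx' < 'nlmzw' since 'k' < 'n' at position 1
  'nlmzw' < 'xrlmj' since 'n' < 'x' at position 1
  'xrlmj' < 'yrhslm' since 'x' < 'y' at position 1
Chaining these comparisons gives the alphabetical order.
Final answer: ['imltc', 'kvhx', 'nlmzw', 'xrlmj', 'yrhslm']


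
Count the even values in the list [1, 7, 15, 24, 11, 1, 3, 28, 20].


Check each element:
  1 is odd
  7 is odd
  15 is odd
  24 is even
  11 is odd
  1 is odd
  3 is odd
  28 is even
  20 is even
Evens: [24, 28, 20]
Count of evens = 3
Final answer: 3


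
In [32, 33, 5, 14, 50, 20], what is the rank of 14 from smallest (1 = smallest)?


Sort ascending: [5, 14, 20, 32, 33, 50]
Find 14 in the sorted list.
14 is at position 2 (1-indexed).
Final answer: 2


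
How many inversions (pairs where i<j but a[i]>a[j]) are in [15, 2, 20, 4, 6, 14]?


For each element, count the later elements that are smaller than it:
  15 (index 0): smaller elements after it = [2, 4, 6, 14] -> 4
  2 (index 1): smaller elements after it = [] -> 0
  20 (index 2): smaller elements after it = [4, 6, 14] -> 3
  4 (index 3): smaller elements after it = [] -> 0
  6 (index 4): smaller elements after it = [] -> 0
Total inversions = 4 + 0 + 3 + 0 + 0 = 7
Final answer: 7


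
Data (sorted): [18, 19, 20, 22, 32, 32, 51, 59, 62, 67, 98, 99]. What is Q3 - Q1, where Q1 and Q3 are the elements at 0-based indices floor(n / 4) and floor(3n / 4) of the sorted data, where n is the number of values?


The data has n = 12 elements.
Q1 index = floor(12 / 4) = floor(3) = 3; Q3 index = floor(3 * 12 / 4) = floor(9) = 9
Q1 = element at index 3 = 22
Q3 = element at index 9 = 67
IQR = 67 - 22 = 45
Final answer: 45


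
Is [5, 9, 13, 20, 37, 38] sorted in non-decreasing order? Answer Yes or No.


Check consecutive pairs:
  5 <= 9? True
  9 <= 13? True
  13 <= 20? True
  20 <= 37? True
  37 <= 38? True
Every consecutive pair is in order, so the list is non-decreasing.
Final answer: Yes


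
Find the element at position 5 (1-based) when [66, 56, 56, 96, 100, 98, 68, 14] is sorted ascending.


Sort ascending: [14, 56, 56, 66, 68, 96, 98, 100]
The 5th element (1-indexed) is at index 4.
Value = 68
Final answer: 68


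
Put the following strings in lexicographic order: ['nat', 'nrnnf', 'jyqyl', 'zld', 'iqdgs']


Compare strings character by character (the first differing letter decides):
  'iqdgs' < 'jyqyl' since 'i' < 'j' at position 1
  'jyqyl' < 'nat' since 'j' < 'n' at position 1
  'nat' < 'nrnnf' since 'a' < 'r' at position 2
  'nrnnf' < 'zld' since 'n' < 'z' at position 1
Chaining these comparisons gives the alphabetical order.
Final answer: ['iqdgs', 'jyqyl', 'nat', 'nrnnf', 'zld']


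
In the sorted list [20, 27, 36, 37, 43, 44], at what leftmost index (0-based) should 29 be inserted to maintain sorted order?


List is sorted: [20, 27, 36, 37, 43, 44]
We need the leftmost position where 29 can be inserted, i.e. the first index whose element is >= 29 (or the end of the list if none is).
Binary search with low=0, high=6 (0-based indices):
  low=0, high=6, mid=3: a[3]=37 >= 29, so high = 3
  low=0, high=3, mid=1: a[1]=27 < 29, so low = 2
  low=2, high=3, mid=2: a[2]=36 >= 29, so high = 2
Now low = high = 2, so the insertion index is 2.
Final answer: 2


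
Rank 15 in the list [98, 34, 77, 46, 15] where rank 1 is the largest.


Sort descending: [98, 77, 46, 34, 15]
Find 15 in the sorted list.
15 is at position 5.
Final answer: 5


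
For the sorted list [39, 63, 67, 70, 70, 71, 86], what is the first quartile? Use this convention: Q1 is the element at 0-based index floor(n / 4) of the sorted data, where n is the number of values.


The list has n = 7 elements.
Q1 index = floor(7 / 4) = floor(1.75) = 1
Counting from index 0 in the sorted data, the element at index 1 is 63.
Final answer: 63


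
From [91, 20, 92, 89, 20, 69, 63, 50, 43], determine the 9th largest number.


Sort descending: [92, 91, 89, 69, 63, 50, 43, 20, 20]
The 9th element (1-indexed) is at index 8.
Value = 20
Final answer: 20


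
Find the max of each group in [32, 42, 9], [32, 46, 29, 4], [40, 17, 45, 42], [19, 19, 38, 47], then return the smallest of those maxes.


Find max of each group:
  Group 1: [32, 42, 9] -> max = 42
  Group 2: [32, 46, 29, 4] -> max = 46
  Group 3: [40, 17, 45, 42] -> max = 45
  Group 4: [19, 19, 38, 47] -> max = 47
Maxes: [42, 46, 45, 47]
Minimum of maxes = 42
Final answer: 42


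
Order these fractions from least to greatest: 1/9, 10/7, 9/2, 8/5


Convert to decimal for comparison:
  1/9 = 0.1111
  10/7 = 1.4286
  9/2 = 4.5
  8/5 = 1.6
Decimals in increasing order: 0.1111 < 1.4286 < 1.6 < 4.5
Writing each back as its fraction gives the sorted order.
Final answer: 1/9, 10/7, 8/5, 9/2


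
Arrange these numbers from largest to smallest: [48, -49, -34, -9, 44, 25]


Original list: [48, -49, -34, -9, 44, 25]
Repeatedly take the largest remaining element:
  Remaining [48, -49, -34, -9, 44, 25] -> largest is 48
  Remaining [-49, -34, -9, 44, 25] -> largest is 44
  Remaining [-49, -34, -9, 25] -> largest is 25
  Remaining [-49, -34, -9] -> largest is -9
  Remaining [-49, -34] -> largest is -34
  Remaining [-49] -> largest is -49
Collecting the picks in order gives the descending list.
Final answer: [48, 44, 25, -9, -34, -49]


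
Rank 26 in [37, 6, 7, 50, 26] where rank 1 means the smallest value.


Sort ascending: [6, 7, 26, 37, 50]
Find 26 in the sorted list.
26 is at position 3 (1-indexed).
Final answer: 3


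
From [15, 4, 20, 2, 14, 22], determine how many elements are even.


Check each element:
  15 is odd
  4 is even
  20 is even
  2 is even
  14 is even
  22 is even
Evens: [4, 20, 2, 14, 22]
Count of evens = 5
Final answer: 5


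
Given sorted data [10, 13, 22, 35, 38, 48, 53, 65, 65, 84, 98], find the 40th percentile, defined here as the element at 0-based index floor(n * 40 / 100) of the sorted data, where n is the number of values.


The dataset has n = 11 elements.
Index = floor(11 * 40 / 100) = floor(440 / 100) = floor(4.4) = 4
Counting from index 0 in the sorted data, the element at index 4 is 38.
Final answer: 38


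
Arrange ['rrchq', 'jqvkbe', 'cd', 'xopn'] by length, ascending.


Compute lengths:
  'rrchq' has length 5
  'jqvkbe' has length 6
  'cd' has length 2
  'xopn' has length 4
Lengths in increasing order: 2 < 4 < 5 < 6
Listing the words in that order gives the answer.
Final answer: ['cd', 'xopn', 'rrchq', 'jqvkbe']


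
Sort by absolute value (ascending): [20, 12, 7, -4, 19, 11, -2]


Compute absolute values:
  |20| = 20
  |12| = 12
  |7| = 7
  |-4| = 4
  |19| = 19
  |11| = 11
  |-2| = 2
Absolute values in increasing order: 2 < 4 < 7 < 11 < 12 < 19 < 20
Listing the original numbers in that order gives the answer.
Final answer: [-2, -4, 7, 11, 12, 19, 20]


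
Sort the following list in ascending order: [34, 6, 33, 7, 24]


Original list: [34, 6, 33, 7, 24]
Repeatedly take the smallest remaining element:
  Remaining [34, 6, 33, 7, 24] -> smallest is 6
  Remaining [34, 33, 7, 24] -> smallest is 7
  Remaining [34, 33, 24] -> smallest is 24
  Remaining [34, 33] -> smallest is 33
  Remaining [34] -> smallest is 34
Collecting the picks in order gives the sorted list.
Final answer: [6, 7, 24, 33, 34]


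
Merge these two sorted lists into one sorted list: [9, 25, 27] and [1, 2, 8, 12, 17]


List A: [9, 25, 27]
List B: [1, 2, 8, 12, 17]
Repeatedly compare the front elements and take the smaller:
  9 vs 1 -> take 1
  9 vs 2 -> take 2
  9 vs 8 -> take 8
  9 vs 12 -> take 9
  25 vs 12 -> take 12
  25 vs 17 -> take 17
  B is exhausted; append the rest of A: [25, 27]
Final answer: [1, 2, 8, 9, 12, 17, 25, 27]


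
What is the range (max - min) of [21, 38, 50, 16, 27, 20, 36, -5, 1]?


Maximum value: 50
Minimum value: -5
Range = 50 - (-5) = 55
Final answer: 55


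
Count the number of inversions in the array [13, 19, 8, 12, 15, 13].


For each element, count the later elements that are smaller than it:
  13 (index 0): smaller elements after it = [8, 12] -> 2
  19 (index 1): smaller elements after it = [8, 12, 15, 13] -> 4
  8 (index 2): smaller elements after it = [] -> 0
  12 (index 3): smaller elements after it = [] -> 0
  15 (index 4): smaller elements after it = [13] -> 1
Total inversions = 2 + 4 + 0 + 0 + 1 = 7
Final answer: 7


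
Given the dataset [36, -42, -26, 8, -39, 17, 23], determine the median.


First, sort the list: [-42, -39, -26, 8, 17, 23, 36]
The list has 7 elements (odd count).
The middle index is 3 (0-based), and the element there is 8.
Final answer: 8


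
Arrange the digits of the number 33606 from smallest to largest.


The number 33606 has digits: 3, 3, 6, 0, 6
Sorted: 0, 3, 3, 6, 6
Joining the sorted digits gives the result.
Final answer: 03366


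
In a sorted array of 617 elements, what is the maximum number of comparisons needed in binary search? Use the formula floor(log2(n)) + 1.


Binary search halves the search space each step.
Maximum comparisons = floor(log2(617)) + 1
log2(617) = 9.2691
floor(log2(617)) = 9, so 9 + 1 = 10
Final answer: 10


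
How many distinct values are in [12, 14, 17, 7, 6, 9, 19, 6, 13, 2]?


List all unique values:
Distinct values: [2, 6, 7, 9, 12, 13, 14, 17, 19]
Count = 9
Final answer: 9


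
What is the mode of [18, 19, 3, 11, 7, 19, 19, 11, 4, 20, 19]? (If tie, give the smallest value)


Count the frequency of each value:
  3 appears 1 time(s)
  4 appears 1 time(s)
  7 appears 1 time(s)
  11 appears 2 time(s)
  18 appears 1 time(s)
  19 appears 4 time(s)
  20 appears 1 time(s)
Maximum frequency is 4.
Only 19 reaches that frequency, so it is the mode.
Final answer: 19


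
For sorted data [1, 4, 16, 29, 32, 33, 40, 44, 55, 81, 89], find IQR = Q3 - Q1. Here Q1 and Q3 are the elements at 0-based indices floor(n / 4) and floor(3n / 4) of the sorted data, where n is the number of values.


The data has n = 11 elements.
Q1 index = floor(11 / 4) = floor(2.75) = 2; Q3 index = floor(3 * 11 / 4) = floor(8.25) = 8
Q1 = element at index 2 = 16
Q3 = element at index 8 = 55
IQR = 55 - 16 = 39
Final answer: 39


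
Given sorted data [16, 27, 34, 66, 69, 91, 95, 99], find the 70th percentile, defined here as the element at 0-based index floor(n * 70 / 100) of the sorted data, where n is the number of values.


The dataset has n = 8 elements.
Index = floor(8 * 70 / 100) = floor(560 / 100) = floor(5.6) = 5
Counting from index 0 in the sorted data, the element at index 5 is 91.
Final answer: 91


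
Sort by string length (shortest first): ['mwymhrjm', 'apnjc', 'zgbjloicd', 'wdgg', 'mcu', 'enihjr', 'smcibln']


Compute lengths:
  'mwymhrjm' has length 8
  'apnjc' has length 5
  'zgbjloicd' has length 9
  'wdgg' has length 4
  'mcu' has length 3
  'enihjr' has length 6
  'smcibln' has length 7
Lengths in increasing order: 3 < 4 < 5 < 6 < 7 < 8 < 9
Listing the words in that order gives the answer.
Final answer: ['mcu', 'wdgg', 'apnjc', 'enihjr', 'smcibln', 'mwymhrjm', 'zgbjloicd']


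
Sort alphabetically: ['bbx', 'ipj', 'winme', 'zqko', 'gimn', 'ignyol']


Compare strings character by character (the first differing letter decides):
  'bbx' < 'gimn' since 'b' < 'g' at position 1
  'gimn' < 'ignyol' since 'g' < 'i' at position 1
  'ignyol' < 'ipj' since 'g' < 'p' at position 2
  'ipj' < 'winme' since 'i' < 'w' at position 1
  'winme' < 'zqko' since 'w' < 'z' at position 1
Chaining these comparisons gives the alphabetical order.
Final answer: ['bbx', 'gimn', 'ignyol', 'ipj', 'winme', 'zqko']


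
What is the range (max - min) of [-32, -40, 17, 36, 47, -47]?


Maximum value: 47
Minimum value: -47
Range = 47 - (-47) = 94
Final answer: 94


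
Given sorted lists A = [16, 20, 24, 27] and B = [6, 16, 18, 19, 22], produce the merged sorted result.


List A: [16, 20, 24, 27]
List B: [6, 16, 18, 19, 22]
Repeatedly compare the front elements and take the smaller:
  16 vs 6 -> take 6
  16 vs 16 -> take 16
  20 vs 16 -> take 16
  20 vs 18 -> take 18
  20 vs 19 -> take 19
  20 vs 22 -> take 20
  24 vs 22 -> take 22
  B is exhausted; append the rest of A: [24, 27]
Final answer: [6, 16, 16, 18, 19, 20, 22, 24, 27]


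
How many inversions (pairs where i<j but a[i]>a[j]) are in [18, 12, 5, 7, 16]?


For each element, count the later elements that are smaller than it:
  18 (index 0): smaller elements after it = [12, 5, 7, 16] -> 4
  12 (index 1): smaller elements after it = [5, 7] -> 2
  5 (index 2): smaller elements after it = [] -> 0
  7 (index 3): smaller elements after it = [] -> 0
Total inversions = 4 + 2 + 0 + 0 = 6
Final answer: 6


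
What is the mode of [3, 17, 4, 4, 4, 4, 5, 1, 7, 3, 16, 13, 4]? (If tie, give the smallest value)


Count the frequency of each value:
  1 appears 1 time(s)
  3 appears 2 time(s)
  4 appears 5 time(s)
  5 appears 1 time(s)
  7 appears 1 time(s)
  13 appears 1 time(s)
  16 appears 1 time(s)
  17 appears 1 time(s)
Maximum frequency is 5.
Only 4 reaches that frequency, so it is the mode.
Final answer: 4


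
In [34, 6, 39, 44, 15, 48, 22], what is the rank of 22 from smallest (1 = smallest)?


Sort ascending: [6, 15, 22, 34, 39, 44, 48]
Find 22 in the sorted list.
22 is at position 3 (1-indexed).
Final answer: 3


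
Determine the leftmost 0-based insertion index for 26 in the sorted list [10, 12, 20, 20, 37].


List is sorted: [10, 12, 20, 20, 37]
We need the leftmost position where 26 can be inserted, i.e. the first index whose element is >= 26 (or the end of the list if none is).
Binary search with low=0, high=5 (0-based indices):
  low=0, high=5, mid=2: a[2]=20 < 26, so low = 3
  low=3, high=5, mid=4: a[4]=37 >= 26, so high = 4
  low=3, high=4, mid=3: a[3]=20 < 26, so low = 4
Now low = high = 4, so the insertion index is 4.
Final answer: 4


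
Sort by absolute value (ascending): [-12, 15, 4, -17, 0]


Compute absolute values:
  |-12| = 12
  |15| = 15
  |4| = 4
  |-17| = 17
  |0| = 0
Absolute values in increasing order: 0 < 4 < 12 < 15 < 17
Listing the original numbers in that order gives the answer.
Final answer: [0, 4, -12, 15, -17]


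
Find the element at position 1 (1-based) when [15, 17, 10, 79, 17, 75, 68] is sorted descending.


Sort descending: [79, 75, 68, 17, 17, 15, 10]
The 1st element (1-indexed) is at index 0.
Value = 79
Final answer: 79


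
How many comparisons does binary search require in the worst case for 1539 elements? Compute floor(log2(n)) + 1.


Binary search halves the search space each step.
Maximum comparisons = floor(log2(1539)) + 1
log2(1539) = 10.5878
floor(log2(1539)) = 10, so 10 + 1 = 11
Final answer: 11


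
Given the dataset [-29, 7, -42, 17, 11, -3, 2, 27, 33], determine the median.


First, sort the list: [-42, -29, -3, 2, 7, 11, 17, 27, 33]
The list has 9 elements (odd count).
The middle index is 4 (0-based), and the element there is 7.
Final answer: 7


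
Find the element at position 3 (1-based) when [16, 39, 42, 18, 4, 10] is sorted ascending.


Sort ascending: [4, 10, 16, 18, 39, 42]
The 3rd element (1-indexed) is at index 2.
Value = 16
Final answer: 16


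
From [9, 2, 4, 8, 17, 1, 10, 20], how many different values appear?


List all unique values:
Distinct values: [1, 2, 4, 8, 9, 10, 17, 20]
Count = 8
Final answer: 8


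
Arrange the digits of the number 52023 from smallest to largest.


The number 52023 has digits: 5, 2, 0, 2, 3
Sorted: 0, 2, 2, 3, 5
Joining the sorted digits gives the result.
Final answer: 02235
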